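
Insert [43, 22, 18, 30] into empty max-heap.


Insert 43: [43]
Insert 22: [43, 22]
Insert 18: [43, 22, 18]
Insert 30: [43, 30, 18, 22]

Final heap: [43, 30, 18, 22]


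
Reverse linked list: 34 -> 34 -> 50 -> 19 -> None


Step 1: curr=34, set curr.next=prev(None) | reversed so far: 34
Step 2: curr=34, set curr.next=prev(34) | reversed so far: 34 -> 34
Step 3: curr=50, set curr.next=prev(34) | reversed so far: 50 -> 34 -> 34
Step 4: curr=19, set curr.next=prev(50) | reversed so far: 19 -> 50 -> 34 -> 34

19 -> 50 -> 34 -> 34 -> None


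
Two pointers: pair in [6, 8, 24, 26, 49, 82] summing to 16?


lo=0(6)+hi=5(82)=88
lo=0(6)+hi=4(49)=55
lo=0(6)+hi=3(26)=32
lo=0(6)+hi=2(24)=30
lo=0(6)+hi=1(8)=14

No pair found


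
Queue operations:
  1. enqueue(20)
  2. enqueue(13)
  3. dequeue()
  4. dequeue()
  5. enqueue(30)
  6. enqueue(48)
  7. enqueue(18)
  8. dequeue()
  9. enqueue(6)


enqueue(20) -> [20]
enqueue(13) -> [20, 13]
dequeue()->20, [13]
dequeue()->13, []
enqueue(30) -> [30]
enqueue(48) -> [30, 48]
enqueue(18) -> [30, 48, 18]
dequeue()->30, [48, 18]
enqueue(6) -> [48, 18, 6]

Final queue: [48, 18, 6]


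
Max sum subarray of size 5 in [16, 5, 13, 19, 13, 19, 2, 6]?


[0:5]: 66
[1:6]: 69
[2:7]: 66
[3:8]: 59

Max: 69 at [1:6]


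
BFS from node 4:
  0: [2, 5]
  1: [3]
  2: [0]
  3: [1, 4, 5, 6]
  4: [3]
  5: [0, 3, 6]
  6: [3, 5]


Visit 4, enqueue [3]
Visit 3, enqueue [1, 5, 6]
Visit 1, enqueue []
Visit 5, enqueue [0]
Visit 6, enqueue []
Visit 0, enqueue [2]
Visit 2, enqueue []

BFS order: [4, 3, 1, 5, 6, 0, 2]


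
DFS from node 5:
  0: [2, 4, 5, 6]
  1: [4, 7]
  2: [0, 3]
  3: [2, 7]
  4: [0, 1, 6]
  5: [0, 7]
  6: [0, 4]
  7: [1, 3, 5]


Visit 5, push [7, 0]
Visit 0, push [6, 4, 2]
Visit 2, push [3]
Visit 3, push [7]
Visit 7, push [1]
Visit 1, push [4]
Visit 4, push [6]
Visit 6, push []

DFS order: [5, 0, 2, 3, 7, 1, 4, 6]


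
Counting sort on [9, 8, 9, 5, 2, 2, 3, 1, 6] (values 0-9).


Input: [9, 8, 9, 5, 2, 2, 3, 1, 6]
Counts: [0, 1, 2, 1, 0, 1, 1, 0, 1, 2]

Sorted: [1, 2, 2, 3, 5, 6, 8, 9, 9]


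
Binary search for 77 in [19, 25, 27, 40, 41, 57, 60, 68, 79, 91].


Step 1: lo=0, hi=9, mid=4, val=41
Step 2: lo=5, hi=9, mid=7, val=68
Step 3: lo=8, hi=9, mid=8, val=79

Not found


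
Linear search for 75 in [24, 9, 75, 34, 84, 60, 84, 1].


i=0: 24!=75
i=1: 9!=75
i=2: 75==75 found!

Found at 2, 3 comps


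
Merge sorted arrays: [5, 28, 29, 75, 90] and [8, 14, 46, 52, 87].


Take 5 from A
Take 8 from B
Take 14 from B
Take 28 from A
Take 29 from A
Take 46 from B
Take 52 from B
Take 75 from A
Take 87 from B

Merged: [5, 8, 14, 28, 29, 46, 52, 75, 87, 90]


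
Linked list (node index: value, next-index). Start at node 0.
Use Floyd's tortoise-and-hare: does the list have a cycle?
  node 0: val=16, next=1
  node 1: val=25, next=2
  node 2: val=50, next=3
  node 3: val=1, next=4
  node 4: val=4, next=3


Floyd's tortoise (slow, +1) and hare (fast, +2):
  init: slow=0, fast=0
  step 1: slow=1, fast=2
  step 2: slow=2, fast=4
  step 3: slow=3, fast=4
  step 4: slow=4, fast=4
  slow == fast at node 4: cycle detected

Cycle: yes


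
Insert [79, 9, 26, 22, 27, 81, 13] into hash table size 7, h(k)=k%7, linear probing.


Insert 79: h=2 -> slot 2
Insert 9: h=2, 1 probes -> slot 3
Insert 26: h=5 -> slot 5
Insert 22: h=1 -> slot 1
Insert 27: h=6 -> slot 6
Insert 81: h=4 -> slot 4
Insert 13: h=6, 1 probes -> slot 0

Table: [13, 22, 79, 9, 81, 26, 27]


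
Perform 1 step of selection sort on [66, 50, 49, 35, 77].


Initial: [66, 50, 49, 35, 77]
Step 1: min=35 at 3
  Swap: [35, 50, 49, 66, 77]

After 1 step: [35, 50, 49, 66, 77]


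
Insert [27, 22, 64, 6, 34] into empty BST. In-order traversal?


Insert 27: root
Insert 22: L from 27
Insert 64: R from 27
Insert 6: L from 27 -> L from 22
Insert 34: R from 27 -> L from 64

In-order: [6, 22, 27, 34, 64]


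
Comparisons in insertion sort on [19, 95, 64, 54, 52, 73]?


Algorithm: insertion sort
Input: [19, 95, 64, 54, 52, 73]
Sorted: [19, 52, 54, 64, 73, 95]

12


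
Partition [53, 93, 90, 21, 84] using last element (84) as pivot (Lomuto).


Pivot: 84
  53 <= 84: advance i (no swap)
  21 <= 84: swap -> [53, 21, 90, 93, 84]
Place pivot at 2: [53, 21, 84, 93, 90]

Partitioned: [53, 21, 84, 93, 90]


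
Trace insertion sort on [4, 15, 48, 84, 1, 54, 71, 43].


Initial: [4, 15, 48, 84, 1, 54, 71, 43]
Insert 15: [4, 15, 48, 84, 1, 54, 71, 43]
Insert 48: [4, 15, 48, 84, 1, 54, 71, 43]
Insert 84: [4, 15, 48, 84, 1, 54, 71, 43]
Insert 1: [1, 4, 15, 48, 84, 54, 71, 43]
Insert 54: [1, 4, 15, 48, 54, 84, 71, 43]
Insert 71: [1, 4, 15, 48, 54, 71, 84, 43]
Insert 43: [1, 4, 15, 43, 48, 54, 71, 84]

Sorted: [1, 4, 15, 43, 48, 54, 71, 84]


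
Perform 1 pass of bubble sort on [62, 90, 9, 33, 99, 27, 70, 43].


Initial: [62, 90, 9, 33, 99, 27, 70, 43]
Pass 1: [62, 9, 33, 90, 27, 70, 43, 99] (5 swaps)

After 1 pass: [62, 9, 33, 90, 27, 70, 43, 99]


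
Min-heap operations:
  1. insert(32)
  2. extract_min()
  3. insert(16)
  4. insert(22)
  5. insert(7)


insert(32) -> [32]
extract_min()->32, []
insert(16) -> [16]
insert(22) -> [16, 22]
insert(7) -> [7, 22, 16]

Final heap: [7, 22, 16]


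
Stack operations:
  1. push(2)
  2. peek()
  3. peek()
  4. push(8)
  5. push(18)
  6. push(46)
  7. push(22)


push(2) -> [2]
peek()->2
peek()->2
push(8) -> [2, 8]
push(18) -> [2, 8, 18]
push(46) -> [2, 8, 18, 46]
push(22) -> [2, 8, 18, 46, 22]

Final stack: [2, 8, 18, 46, 22]


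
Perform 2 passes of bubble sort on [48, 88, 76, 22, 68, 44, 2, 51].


Initial: [48, 88, 76, 22, 68, 44, 2, 51]
Pass 1: [48, 76, 22, 68, 44, 2, 51, 88] (6 swaps)
Pass 2: [48, 22, 68, 44, 2, 51, 76, 88] (5 swaps)

After 2 passes: [48, 22, 68, 44, 2, 51, 76, 88]


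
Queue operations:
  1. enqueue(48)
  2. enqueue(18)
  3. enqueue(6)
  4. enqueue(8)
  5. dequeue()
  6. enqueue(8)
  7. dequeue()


enqueue(48) -> [48]
enqueue(18) -> [48, 18]
enqueue(6) -> [48, 18, 6]
enqueue(8) -> [48, 18, 6, 8]
dequeue()->48, [18, 6, 8]
enqueue(8) -> [18, 6, 8, 8]
dequeue()->18, [6, 8, 8]

Final queue: [6, 8, 8]


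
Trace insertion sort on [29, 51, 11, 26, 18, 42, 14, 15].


Initial: [29, 51, 11, 26, 18, 42, 14, 15]
Insert 51: [29, 51, 11, 26, 18, 42, 14, 15]
Insert 11: [11, 29, 51, 26, 18, 42, 14, 15]
Insert 26: [11, 26, 29, 51, 18, 42, 14, 15]
Insert 18: [11, 18, 26, 29, 51, 42, 14, 15]
Insert 42: [11, 18, 26, 29, 42, 51, 14, 15]
Insert 14: [11, 14, 18, 26, 29, 42, 51, 15]
Insert 15: [11, 14, 15, 18, 26, 29, 42, 51]

Sorted: [11, 14, 15, 18, 26, 29, 42, 51]


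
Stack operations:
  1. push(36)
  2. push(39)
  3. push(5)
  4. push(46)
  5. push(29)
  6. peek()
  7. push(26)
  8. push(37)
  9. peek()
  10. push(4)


push(36) -> [36]
push(39) -> [36, 39]
push(5) -> [36, 39, 5]
push(46) -> [36, 39, 5, 46]
push(29) -> [36, 39, 5, 46, 29]
peek()->29
push(26) -> [36, 39, 5, 46, 29, 26]
push(37) -> [36, 39, 5, 46, 29, 26, 37]
peek()->37
push(4) -> [36, 39, 5, 46, 29, 26, 37, 4]

Final stack: [36, 39, 5, 46, 29, 26, 37, 4]


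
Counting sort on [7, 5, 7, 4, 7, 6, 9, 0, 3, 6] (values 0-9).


Input: [7, 5, 7, 4, 7, 6, 9, 0, 3, 6]
Counts: [1, 0, 0, 1, 1, 1, 2, 3, 0, 1]

Sorted: [0, 3, 4, 5, 6, 6, 7, 7, 7, 9]


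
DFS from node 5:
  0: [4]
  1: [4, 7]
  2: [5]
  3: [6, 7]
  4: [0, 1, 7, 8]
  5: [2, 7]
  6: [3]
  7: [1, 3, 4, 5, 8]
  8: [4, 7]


Visit 5, push [7, 2]
Visit 2, push []
Visit 7, push [8, 4, 3, 1]
Visit 1, push [4]
Visit 4, push [8, 0]
Visit 0, push []
Visit 8, push []
Visit 3, push [6]
Visit 6, push []

DFS order: [5, 2, 7, 1, 4, 0, 8, 3, 6]


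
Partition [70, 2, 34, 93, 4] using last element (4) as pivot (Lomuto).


Pivot: 4
  2 <= 4: swap -> [2, 70, 34, 93, 4]
Place pivot at 1: [2, 4, 34, 93, 70]

Partitioned: [2, 4, 34, 93, 70]


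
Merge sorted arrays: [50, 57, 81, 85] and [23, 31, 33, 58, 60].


Take 23 from B
Take 31 from B
Take 33 from B
Take 50 from A
Take 57 from A
Take 58 from B
Take 60 from B

Merged: [23, 31, 33, 50, 57, 58, 60, 81, 85]


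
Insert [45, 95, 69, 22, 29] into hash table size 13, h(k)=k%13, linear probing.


Insert 45: h=6 -> slot 6
Insert 95: h=4 -> slot 4
Insert 69: h=4, 1 probes -> slot 5
Insert 22: h=9 -> slot 9
Insert 29: h=3 -> slot 3

Table: [None, None, None, 29, 95, 69, 45, None, None, 22, None, None, None]


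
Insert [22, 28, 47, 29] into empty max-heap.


Insert 22: [22]
Insert 28: [28, 22]
Insert 47: [47, 22, 28]
Insert 29: [47, 29, 28, 22]

Final heap: [47, 29, 28, 22]


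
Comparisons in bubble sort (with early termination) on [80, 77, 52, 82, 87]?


Algorithm: bubble sort (with early termination)
Input: [80, 77, 52, 82, 87]
Sorted: [52, 77, 80, 82, 87]

9


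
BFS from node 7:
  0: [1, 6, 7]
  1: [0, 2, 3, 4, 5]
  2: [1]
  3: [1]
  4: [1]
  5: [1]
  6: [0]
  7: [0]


Visit 7, enqueue [0]
Visit 0, enqueue [1, 6]
Visit 1, enqueue [2, 3, 4, 5]
Visit 6, enqueue []
Visit 2, enqueue []
Visit 3, enqueue []
Visit 4, enqueue []
Visit 5, enqueue []

BFS order: [7, 0, 1, 6, 2, 3, 4, 5]


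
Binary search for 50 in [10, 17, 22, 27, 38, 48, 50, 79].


Step 1: lo=0, hi=7, mid=3, val=27
Step 2: lo=4, hi=7, mid=5, val=48
Step 3: lo=6, hi=7, mid=6, val=50

Found at index 6


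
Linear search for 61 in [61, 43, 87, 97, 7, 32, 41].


i=0: 61==61 found!

Found at 0, 1 comps


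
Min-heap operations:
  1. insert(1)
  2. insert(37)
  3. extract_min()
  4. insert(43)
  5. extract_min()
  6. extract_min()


insert(1) -> [1]
insert(37) -> [1, 37]
extract_min()->1, [37]
insert(43) -> [37, 43]
extract_min()->37, [43]
extract_min()->43, []

Final heap: []


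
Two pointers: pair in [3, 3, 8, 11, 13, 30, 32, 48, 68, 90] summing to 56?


lo=0(3)+hi=9(90)=93
lo=0(3)+hi=8(68)=71
lo=0(3)+hi=7(48)=51
lo=1(3)+hi=7(48)=51
lo=2(8)+hi=7(48)=56

Yes: 8+48=56


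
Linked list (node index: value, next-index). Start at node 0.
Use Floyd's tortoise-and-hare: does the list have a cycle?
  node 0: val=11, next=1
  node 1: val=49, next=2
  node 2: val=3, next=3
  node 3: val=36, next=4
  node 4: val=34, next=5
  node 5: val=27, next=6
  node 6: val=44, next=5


Floyd's tortoise (slow, +1) and hare (fast, +2):
  init: slow=0, fast=0
  step 1: slow=1, fast=2
  step 2: slow=2, fast=4
  step 3: slow=3, fast=6
  step 4: slow=4, fast=6
  step 5: slow=5, fast=6
  step 6: slow=6, fast=6
  slow == fast at node 6: cycle detected

Cycle: yes


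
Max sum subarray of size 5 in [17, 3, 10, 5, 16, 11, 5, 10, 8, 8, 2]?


[0:5]: 51
[1:6]: 45
[2:7]: 47
[3:8]: 47
[4:9]: 50
[5:10]: 42
[6:11]: 33

Max: 51 at [0:5]


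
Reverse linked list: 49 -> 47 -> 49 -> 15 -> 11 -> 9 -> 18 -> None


Step 1: curr=49, set curr.next=prev(None) | reversed so far: 49
Step 2: curr=47, set curr.next=prev(49) | reversed so far: 47 -> 49
Step 3: curr=49, set curr.next=prev(47) | reversed so far: 49 -> 47 -> 49
Step 4: curr=15, set curr.next=prev(49) | reversed so far: 15 -> 49 -> 47 -> 49
Step 5: curr=11, set curr.next=prev(15) | reversed so far: 11 -> 15 -> 49 -> 47 -> 49
Step 6: curr=9, set curr.next=prev(11) | reversed so far: 9 -> 11 -> 15 -> 49 -> 47 -> 49
Step 7: curr=18, set curr.next=prev(9) | reversed so far: 18 -> 9 -> 11 -> 15 -> 49 -> 47 -> 49

18 -> 9 -> 11 -> 15 -> 49 -> 47 -> 49 -> None


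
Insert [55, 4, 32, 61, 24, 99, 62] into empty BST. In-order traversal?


Insert 55: root
Insert 4: L from 55
Insert 32: L from 55 -> R from 4
Insert 61: R from 55
Insert 24: L from 55 -> R from 4 -> L from 32
Insert 99: R from 55 -> R from 61
Insert 62: R from 55 -> R from 61 -> L from 99

In-order: [4, 24, 32, 55, 61, 62, 99]


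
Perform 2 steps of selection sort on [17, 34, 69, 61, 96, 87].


Initial: [17, 34, 69, 61, 96, 87]
Step 1: min=17 at 0
  Swap: [17, 34, 69, 61, 96, 87]
Step 2: min=34 at 1
  Swap: [17, 34, 69, 61, 96, 87]

After 2 steps: [17, 34, 69, 61, 96, 87]


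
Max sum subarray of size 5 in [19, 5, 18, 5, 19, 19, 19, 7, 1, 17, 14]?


[0:5]: 66
[1:6]: 66
[2:7]: 80
[3:8]: 69
[4:9]: 65
[5:10]: 63
[6:11]: 58

Max: 80 at [2:7]


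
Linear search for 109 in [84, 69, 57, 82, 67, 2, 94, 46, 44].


i=0: 84!=109
i=1: 69!=109
i=2: 57!=109
i=3: 82!=109
i=4: 67!=109
i=5: 2!=109
i=6: 94!=109
i=7: 46!=109
i=8: 44!=109

Not found, 9 comps


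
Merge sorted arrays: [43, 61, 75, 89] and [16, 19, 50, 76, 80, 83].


Take 16 from B
Take 19 from B
Take 43 from A
Take 50 from B
Take 61 from A
Take 75 from A
Take 76 from B
Take 80 from B
Take 83 from B

Merged: [16, 19, 43, 50, 61, 75, 76, 80, 83, 89]


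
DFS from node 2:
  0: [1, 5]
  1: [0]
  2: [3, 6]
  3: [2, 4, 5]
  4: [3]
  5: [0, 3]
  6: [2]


Visit 2, push [6, 3]
Visit 3, push [5, 4]
Visit 4, push []
Visit 5, push [0]
Visit 0, push [1]
Visit 1, push []
Visit 6, push []

DFS order: [2, 3, 4, 5, 0, 1, 6]


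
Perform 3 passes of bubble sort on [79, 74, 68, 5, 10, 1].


Initial: [79, 74, 68, 5, 10, 1]
Pass 1: [74, 68, 5, 10, 1, 79] (5 swaps)
Pass 2: [68, 5, 10, 1, 74, 79] (4 swaps)
Pass 3: [5, 10, 1, 68, 74, 79] (3 swaps)

After 3 passes: [5, 10, 1, 68, 74, 79]


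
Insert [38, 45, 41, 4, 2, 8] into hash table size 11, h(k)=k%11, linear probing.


Insert 38: h=5 -> slot 5
Insert 45: h=1 -> slot 1
Insert 41: h=8 -> slot 8
Insert 4: h=4 -> slot 4
Insert 2: h=2 -> slot 2
Insert 8: h=8, 1 probes -> slot 9

Table: [None, 45, 2, None, 4, 38, None, None, 41, 8, None]


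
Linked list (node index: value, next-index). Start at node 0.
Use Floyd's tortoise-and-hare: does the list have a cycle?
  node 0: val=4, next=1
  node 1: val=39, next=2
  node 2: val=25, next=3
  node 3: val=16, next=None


Floyd's tortoise (slow, +1) and hare (fast, +2):
  init: slow=0, fast=0
  step 1: slow=1, fast=2
  step 2: fast 2->3->None, no cycle

Cycle: no


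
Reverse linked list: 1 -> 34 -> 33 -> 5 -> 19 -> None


Step 1: curr=1, set curr.next=prev(None) | reversed so far: 1
Step 2: curr=34, set curr.next=prev(1) | reversed so far: 34 -> 1
Step 3: curr=33, set curr.next=prev(34) | reversed so far: 33 -> 34 -> 1
Step 4: curr=5, set curr.next=prev(33) | reversed so far: 5 -> 33 -> 34 -> 1
Step 5: curr=19, set curr.next=prev(5) | reversed so far: 19 -> 5 -> 33 -> 34 -> 1

19 -> 5 -> 33 -> 34 -> 1 -> None


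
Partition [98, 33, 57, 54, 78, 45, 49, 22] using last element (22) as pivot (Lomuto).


Pivot: 22
Place pivot at 0: [22, 33, 57, 54, 78, 45, 49, 98]

Partitioned: [22, 33, 57, 54, 78, 45, 49, 98]


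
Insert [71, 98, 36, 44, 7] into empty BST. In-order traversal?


Insert 71: root
Insert 98: R from 71
Insert 36: L from 71
Insert 44: L from 71 -> R from 36
Insert 7: L from 71 -> L from 36

In-order: [7, 36, 44, 71, 98]


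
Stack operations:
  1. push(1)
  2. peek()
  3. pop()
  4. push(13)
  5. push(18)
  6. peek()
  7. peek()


push(1) -> [1]
peek()->1
pop()->1, []
push(13) -> [13]
push(18) -> [13, 18]
peek()->18
peek()->18

Final stack: [13, 18]


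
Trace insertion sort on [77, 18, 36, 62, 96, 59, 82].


Initial: [77, 18, 36, 62, 96, 59, 82]
Insert 18: [18, 77, 36, 62, 96, 59, 82]
Insert 36: [18, 36, 77, 62, 96, 59, 82]
Insert 62: [18, 36, 62, 77, 96, 59, 82]
Insert 96: [18, 36, 62, 77, 96, 59, 82]
Insert 59: [18, 36, 59, 62, 77, 96, 82]
Insert 82: [18, 36, 59, 62, 77, 82, 96]

Sorted: [18, 36, 59, 62, 77, 82, 96]


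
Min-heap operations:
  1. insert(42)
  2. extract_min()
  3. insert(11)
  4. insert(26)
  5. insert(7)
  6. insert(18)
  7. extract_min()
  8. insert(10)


insert(42) -> [42]
extract_min()->42, []
insert(11) -> [11]
insert(26) -> [11, 26]
insert(7) -> [7, 26, 11]
insert(18) -> [7, 18, 11, 26]
extract_min()->7, [11, 18, 26]
insert(10) -> [10, 11, 26, 18]

Final heap: [10, 11, 26, 18]


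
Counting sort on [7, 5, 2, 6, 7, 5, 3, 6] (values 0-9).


Input: [7, 5, 2, 6, 7, 5, 3, 6]
Counts: [0, 0, 1, 1, 0, 2, 2, 2, 0, 0]

Sorted: [2, 3, 5, 5, 6, 6, 7, 7]


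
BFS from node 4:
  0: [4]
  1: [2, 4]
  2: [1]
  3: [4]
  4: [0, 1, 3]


Visit 4, enqueue [0, 1, 3]
Visit 0, enqueue []
Visit 1, enqueue [2]
Visit 3, enqueue []
Visit 2, enqueue []

BFS order: [4, 0, 1, 3, 2]


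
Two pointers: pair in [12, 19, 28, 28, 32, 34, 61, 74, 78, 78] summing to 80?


lo=0(12)+hi=9(78)=90
lo=0(12)+hi=8(78)=90
lo=0(12)+hi=7(74)=86
lo=0(12)+hi=6(61)=73
lo=1(19)+hi=6(61)=80

Yes: 19+61=80


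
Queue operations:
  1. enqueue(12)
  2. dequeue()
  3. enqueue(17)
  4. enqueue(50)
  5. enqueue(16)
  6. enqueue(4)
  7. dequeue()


enqueue(12) -> [12]
dequeue()->12, []
enqueue(17) -> [17]
enqueue(50) -> [17, 50]
enqueue(16) -> [17, 50, 16]
enqueue(4) -> [17, 50, 16, 4]
dequeue()->17, [50, 16, 4]

Final queue: [50, 16, 4]


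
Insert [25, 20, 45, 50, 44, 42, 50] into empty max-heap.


Insert 25: [25]
Insert 20: [25, 20]
Insert 45: [45, 20, 25]
Insert 50: [50, 45, 25, 20]
Insert 44: [50, 45, 25, 20, 44]
Insert 42: [50, 45, 42, 20, 44, 25]
Insert 50: [50, 45, 50, 20, 44, 25, 42]

Final heap: [50, 45, 50, 20, 44, 25, 42]


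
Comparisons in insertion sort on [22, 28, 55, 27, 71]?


Algorithm: insertion sort
Input: [22, 28, 55, 27, 71]
Sorted: [22, 27, 28, 55, 71]

6


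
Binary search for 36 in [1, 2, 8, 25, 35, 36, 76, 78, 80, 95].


Step 1: lo=0, hi=9, mid=4, val=35
Step 2: lo=5, hi=9, mid=7, val=78
Step 3: lo=5, hi=6, mid=5, val=36

Found at index 5


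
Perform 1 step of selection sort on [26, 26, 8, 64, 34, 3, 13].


Initial: [26, 26, 8, 64, 34, 3, 13]
Step 1: min=3 at 5
  Swap: [3, 26, 8, 64, 34, 26, 13]

After 1 step: [3, 26, 8, 64, 34, 26, 13]


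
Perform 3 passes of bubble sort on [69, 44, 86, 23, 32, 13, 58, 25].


Initial: [69, 44, 86, 23, 32, 13, 58, 25]
Pass 1: [44, 69, 23, 32, 13, 58, 25, 86] (6 swaps)
Pass 2: [44, 23, 32, 13, 58, 25, 69, 86] (5 swaps)
Pass 3: [23, 32, 13, 44, 25, 58, 69, 86] (4 swaps)

After 3 passes: [23, 32, 13, 44, 25, 58, 69, 86]


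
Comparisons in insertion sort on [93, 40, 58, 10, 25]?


Algorithm: insertion sort
Input: [93, 40, 58, 10, 25]
Sorted: [10, 25, 40, 58, 93]

10


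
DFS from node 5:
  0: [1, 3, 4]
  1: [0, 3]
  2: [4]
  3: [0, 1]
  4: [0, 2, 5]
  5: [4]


Visit 5, push [4]
Visit 4, push [2, 0]
Visit 0, push [3, 1]
Visit 1, push [3]
Visit 3, push []
Visit 2, push []

DFS order: [5, 4, 0, 1, 3, 2]


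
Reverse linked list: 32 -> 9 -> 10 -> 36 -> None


Step 1: curr=32, set curr.next=prev(None) | reversed so far: 32
Step 2: curr=9, set curr.next=prev(32) | reversed so far: 9 -> 32
Step 3: curr=10, set curr.next=prev(9) | reversed so far: 10 -> 9 -> 32
Step 4: curr=36, set curr.next=prev(10) | reversed so far: 36 -> 10 -> 9 -> 32

36 -> 10 -> 9 -> 32 -> None


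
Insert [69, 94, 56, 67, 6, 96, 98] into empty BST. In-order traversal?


Insert 69: root
Insert 94: R from 69
Insert 56: L from 69
Insert 67: L from 69 -> R from 56
Insert 6: L from 69 -> L from 56
Insert 96: R from 69 -> R from 94
Insert 98: R from 69 -> R from 94 -> R from 96

In-order: [6, 56, 67, 69, 94, 96, 98]


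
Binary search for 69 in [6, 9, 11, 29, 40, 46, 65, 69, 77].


Step 1: lo=0, hi=8, mid=4, val=40
Step 2: lo=5, hi=8, mid=6, val=65
Step 3: lo=7, hi=8, mid=7, val=69

Found at index 7


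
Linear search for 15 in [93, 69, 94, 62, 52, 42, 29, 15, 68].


i=0: 93!=15
i=1: 69!=15
i=2: 94!=15
i=3: 62!=15
i=4: 52!=15
i=5: 42!=15
i=6: 29!=15
i=7: 15==15 found!

Found at 7, 8 comps


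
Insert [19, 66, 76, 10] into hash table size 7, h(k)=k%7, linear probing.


Insert 19: h=5 -> slot 5
Insert 66: h=3 -> slot 3
Insert 76: h=6 -> slot 6
Insert 10: h=3, 1 probes -> slot 4

Table: [None, None, None, 66, 10, 19, 76]


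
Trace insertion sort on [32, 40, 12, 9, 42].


Initial: [32, 40, 12, 9, 42]
Insert 40: [32, 40, 12, 9, 42]
Insert 12: [12, 32, 40, 9, 42]
Insert 9: [9, 12, 32, 40, 42]
Insert 42: [9, 12, 32, 40, 42]

Sorted: [9, 12, 32, 40, 42]


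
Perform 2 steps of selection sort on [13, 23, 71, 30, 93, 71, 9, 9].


Initial: [13, 23, 71, 30, 93, 71, 9, 9]
Step 1: min=9 at 6
  Swap: [9, 23, 71, 30, 93, 71, 13, 9]
Step 2: min=9 at 7
  Swap: [9, 9, 71, 30, 93, 71, 13, 23]

After 2 steps: [9, 9, 71, 30, 93, 71, 13, 23]


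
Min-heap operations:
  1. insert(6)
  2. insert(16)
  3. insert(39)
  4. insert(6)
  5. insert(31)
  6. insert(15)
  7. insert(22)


insert(6) -> [6]
insert(16) -> [6, 16]
insert(39) -> [6, 16, 39]
insert(6) -> [6, 6, 39, 16]
insert(31) -> [6, 6, 39, 16, 31]
insert(15) -> [6, 6, 15, 16, 31, 39]
insert(22) -> [6, 6, 15, 16, 31, 39, 22]

Final heap: [6, 6, 15, 16, 31, 39, 22]


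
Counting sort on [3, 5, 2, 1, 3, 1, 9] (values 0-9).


Input: [3, 5, 2, 1, 3, 1, 9]
Counts: [0, 2, 1, 2, 0, 1, 0, 0, 0, 1]

Sorted: [1, 1, 2, 3, 3, 5, 9]


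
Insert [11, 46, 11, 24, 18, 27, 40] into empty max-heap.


Insert 11: [11]
Insert 46: [46, 11]
Insert 11: [46, 11, 11]
Insert 24: [46, 24, 11, 11]
Insert 18: [46, 24, 11, 11, 18]
Insert 27: [46, 24, 27, 11, 18, 11]
Insert 40: [46, 24, 40, 11, 18, 11, 27]

Final heap: [46, 24, 40, 11, 18, 11, 27]


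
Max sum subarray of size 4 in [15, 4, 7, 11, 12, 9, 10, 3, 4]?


[0:4]: 37
[1:5]: 34
[2:6]: 39
[3:7]: 42
[4:8]: 34
[5:9]: 26

Max: 42 at [3:7]


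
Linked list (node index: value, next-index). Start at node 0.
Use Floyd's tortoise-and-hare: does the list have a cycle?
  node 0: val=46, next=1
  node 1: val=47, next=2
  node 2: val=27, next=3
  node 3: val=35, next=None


Floyd's tortoise (slow, +1) and hare (fast, +2):
  init: slow=0, fast=0
  step 1: slow=1, fast=2
  step 2: fast 2->3->None, no cycle

Cycle: no


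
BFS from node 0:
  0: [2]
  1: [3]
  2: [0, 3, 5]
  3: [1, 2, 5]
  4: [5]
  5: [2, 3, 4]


Visit 0, enqueue [2]
Visit 2, enqueue [3, 5]
Visit 3, enqueue [1]
Visit 5, enqueue [4]
Visit 1, enqueue []
Visit 4, enqueue []

BFS order: [0, 2, 3, 5, 1, 4]


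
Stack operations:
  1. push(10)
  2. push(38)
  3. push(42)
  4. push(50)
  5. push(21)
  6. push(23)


push(10) -> [10]
push(38) -> [10, 38]
push(42) -> [10, 38, 42]
push(50) -> [10, 38, 42, 50]
push(21) -> [10, 38, 42, 50, 21]
push(23) -> [10, 38, 42, 50, 21, 23]

Final stack: [10, 38, 42, 50, 21, 23]


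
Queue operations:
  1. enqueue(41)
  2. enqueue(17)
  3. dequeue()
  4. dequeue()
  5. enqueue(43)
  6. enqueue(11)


enqueue(41) -> [41]
enqueue(17) -> [41, 17]
dequeue()->41, [17]
dequeue()->17, []
enqueue(43) -> [43]
enqueue(11) -> [43, 11]

Final queue: [43, 11]


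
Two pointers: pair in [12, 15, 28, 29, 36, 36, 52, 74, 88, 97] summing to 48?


lo=0(12)+hi=9(97)=109
lo=0(12)+hi=8(88)=100
lo=0(12)+hi=7(74)=86
lo=0(12)+hi=6(52)=64
lo=0(12)+hi=5(36)=48

Yes: 12+36=48


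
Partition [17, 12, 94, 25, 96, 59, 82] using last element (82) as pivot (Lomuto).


Pivot: 82
  17 <= 82: advance i (no swap)
  12 <= 82: advance i (no swap)
  25 <= 82: swap -> [17, 12, 25, 94, 96, 59, 82]
  59 <= 82: swap -> [17, 12, 25, 59, 96, 94, 82]
Place pivot at 4: [17, 12, 25, 59, 82, 94, 96]

Partitioned: [17, 12, 25, 59, 82, 94, 96]


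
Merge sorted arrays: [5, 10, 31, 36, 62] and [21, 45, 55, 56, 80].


Take 5 from A
Take 10 from A
Take 21 from B
Take 31 from A
Take 36 from A
Take 45 from B
Take 55 from B
Take 56 from B
Take 62 from A

Merged: [5, 10, 21, 31, 36, 45, 55, 56, 62, 80]


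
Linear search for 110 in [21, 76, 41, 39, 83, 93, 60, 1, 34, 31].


i=0: 21!=110
i=1: 76!=110
i=2: 41!=110
i=3: 39!=110
i=4: 83!=110
i=5: 93!=110
i=6: 60!=110
i=7: 1!=110
i=8: 34!=110
i=9: 31!=110

Not found, 10 comps


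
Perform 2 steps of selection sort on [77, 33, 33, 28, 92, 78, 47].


Initial: [77, 33, 33, 28, 92, 78, 47]
Step 1: min=28 at 3
  Swap: [28, 33, 33, 77, 92, 78, 47]
Step 2: min=33 at 1
  Swap: [28, 33, 33, 77, 92, 78, 47]

After 2 steps: [28, 33, 33, 77, 92, 78, 47]


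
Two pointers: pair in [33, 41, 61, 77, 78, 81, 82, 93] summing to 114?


lo=0(33)+hi=7(93)=126
lo=0(33)+hi=6(82)=115
lo=0(33)+hi=5(81)=114

Yes: 33+81=114


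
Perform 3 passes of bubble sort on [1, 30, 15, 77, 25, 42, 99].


Initial: [1, 30, 15, 77, 25, 42, 99]
Pass 1: [1, 15, 30, 25, 42, 77, 99] (3 swaps)
Pass 2: [1, 15, 25, 30, 42, 77, 99] (1 swaps)
Pass 3: [1, 15, 25, 30, 42, 77, 99] (0 swaps)

After 3 passes: [1, 15, 25, 30, 42, 77, 99]


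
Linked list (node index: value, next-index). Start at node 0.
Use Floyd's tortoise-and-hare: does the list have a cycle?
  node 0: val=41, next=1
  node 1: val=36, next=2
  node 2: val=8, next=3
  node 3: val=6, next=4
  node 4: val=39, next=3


Floyd's tortoise (slow, +1) and hare (fast, +2):
  init: slow=0, fast=0
  step 1: slow=1, fast=2
  step 2: slow=2, fast=4
  step 3: slow=3, fast=4
  step 4: slow=4, fast=4
  slow == fast at node 4: cycle detected

Cycle: yes


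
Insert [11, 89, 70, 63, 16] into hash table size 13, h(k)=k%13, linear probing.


Insert 11: h=11 -> slot 11
Insert 89: h=11, 1 probes -> slot 12
Insert 70: h=5 -> slot 5
Insert 63: h=11, 2 probes -> slot 0
Insert 16: h=3 -> slot 3

Table: [63, None, None, 16, None, 70, None, None, None, None, None, 11, 89]


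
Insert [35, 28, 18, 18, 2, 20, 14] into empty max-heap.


Insert 35: [35]
Insert 28: [35, 28]
Insert 18: [35, 28, 18]
Insert 18: [35, 28, 18, 18]
Insert 2: [35, 28, 18, 18, 2]
Insert 20: [35, 28, 20, 18, 2, 18]
Insert 14: [35, 28, 20, 18, 2, 18, 14]

Final heap: [35, 28, 20, 18, 2, 18, 14]


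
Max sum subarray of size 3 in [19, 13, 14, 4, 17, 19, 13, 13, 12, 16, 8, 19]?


[0:3]: 46
[1:4]: 31
[2:5]: 35
[3:6]: 40
[4:7]: 49
[5:8]: 45
[6:9]: 38
[7:10]: 41
[8:11]: 36
[9:12]: 43

Max: 49 at [4:7]


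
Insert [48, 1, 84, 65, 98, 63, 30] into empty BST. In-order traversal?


Insert 48: root
Insert 1: L from 48
Insert 84: R from 48
Insert 65: R from 48 -> L from 84
Insert 98: R from 48 -> R from 84
Insert 63: R from 48 -> L from 84 -> L from 65
Insert 30: L from 48 -> R from 1

In-order: [1, 30, 48, 63, 65, 84, 98]


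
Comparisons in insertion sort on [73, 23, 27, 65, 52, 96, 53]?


Algorithm: insertion sort
Input: [73, 23, 27, 65, 52, 96, 53]
Sorted: [23, 27, 52, 53, 65, 73, 96]

13


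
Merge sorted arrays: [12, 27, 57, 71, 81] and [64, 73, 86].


Take 12 from A
Take 27 from A
Take 57 from A
Take 64 from B
Take 71 from A
Take 73 from B
Take 81 from A

Merged: [12, 27, 57, 64, 71, 73, 81, 86]


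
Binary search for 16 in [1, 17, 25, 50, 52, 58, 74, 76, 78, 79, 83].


Step 1: lo=0, hi=10, mid=5, val=58
Step 2: lo=0, hi=4, mid=2, val=25
Step 3: lo=0, hi=1, mid=0, val=1
Step 4: lo=1, hi=1, mid=1, val=17

Not found


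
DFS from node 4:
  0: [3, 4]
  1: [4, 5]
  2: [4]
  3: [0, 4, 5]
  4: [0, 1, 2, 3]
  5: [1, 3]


Visit 4, push [3, 2, 1, 0]
Visit 0, push [3]
Visit 3, push [5]
Visit 5, push [1]
Visit 1, push []
Visit 2, push []

DFS order: [4, 0, 3, 5, 1, 2]


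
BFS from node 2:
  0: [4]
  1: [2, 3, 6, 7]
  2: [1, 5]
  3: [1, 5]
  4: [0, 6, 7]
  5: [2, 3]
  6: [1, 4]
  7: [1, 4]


Visit 2, enqueue [1, 5]
Visit 1, enqueue [3, 6, 7]
Visit 5, enqueue []
Visit 3, enqueue []
Visit 6, enqueue [4]
Visit 7, enqueue []
Visit 4, enqueue [0]
Visit 0, enqueue []

BFS order: [2, 1, 5, 3, 6, 7, 4, 0]


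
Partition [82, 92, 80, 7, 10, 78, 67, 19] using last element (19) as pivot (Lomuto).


Pivot: 19
  7 <= 19: swap -> [7, 92, 80, 82, 10, 78, 67, 19]
  10 <= 19: swap -> [7, 10, 80, 82, 92, 78, 67, 19]
Place pivot at 2: [7, 10, 19, 82, 92, 78, 67, 80]

Partitioned: [7, 10, 19, 82, 92, 78, 67, 80]


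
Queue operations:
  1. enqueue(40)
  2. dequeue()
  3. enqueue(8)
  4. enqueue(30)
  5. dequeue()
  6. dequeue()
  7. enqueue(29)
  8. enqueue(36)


enqueue(40) -> [40]
dequeue()->40, []
enqueue(8) -> [8]
enqueue(30) -> [8, 30]
dequeue()->8, [30]
dequeue()->30, []
enqueue(29) -> [29]
enqueue(36) -> [29, 36]

Final queue: [29, 36]


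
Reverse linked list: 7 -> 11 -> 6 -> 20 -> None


Step 1: curr=7, set curr.next=prev(None) | reversed so far: 7
Step 2: curr=11, set curr.next=prev(7) | reversed so far: 11 -> 7
Step 3: curr=6, set curr.next=prev(11) | reversed so far: 6 -> 11 -> 7
Step 4: curr=20, set curr.next=prev(6) | reversed so far: 20 -> 6 -> 11 -> 7

20 -> 6 -> 11 -> 7 -> None


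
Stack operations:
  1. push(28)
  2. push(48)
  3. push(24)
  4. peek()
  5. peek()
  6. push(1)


push(28) -> [28]
push(48) -> [28, 48]
push(24) -> [28, 48, 24]
peek()->24
peek()->24
push(1) -> [28, 48, 24, 1]

Final stack: [28, 48, 24, 1]


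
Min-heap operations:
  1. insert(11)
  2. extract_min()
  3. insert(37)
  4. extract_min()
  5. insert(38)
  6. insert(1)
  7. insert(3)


insert(11) -> [11]
extract_min()->11, []
insert(37) -> [37]
extract_min()->37, []
insert(38) -> [38]
insert(1) -> [1, 38]
insert(3) -> [1, 38, 3]

Final heap: [1, 38, 3]


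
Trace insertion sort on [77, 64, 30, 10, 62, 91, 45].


Initial: [77, 64, 30, 10, 62, 91, 45]
Insert 64: [64, 77, 30, 10, 62, 91, 45]
Insert 30: [30, 64, 77, 10, 62, 91, 45]
Insert 10: [10, 30, 64, 77, 62, 91, 45]
Insert 62: [10, 30, 62, 64, 77, 91, 45]
Insert 91: [10, 30, 62, 64, 77, 91, 45]
Insert 45: [10, 30, 45, 62, 64, 77, 91]

Sorted: [10, 30, 45, 62, 64, 77, 91]


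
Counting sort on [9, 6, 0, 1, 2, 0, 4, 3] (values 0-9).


Input: [9, 6, 0, 1, 2, 0, 4, 3]
Counts: [2, 1, 1, 1, 1, 0, 1, 0, 0, 1]

Sorted: [0, 0, 1, 2, 3, 4, 6, 9]


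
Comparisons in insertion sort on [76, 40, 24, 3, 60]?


Algorithm: insertion sort
Input: [76, 40, 24, 3, 60]
Sorted: [3, 24, 40, 60, 76]

8


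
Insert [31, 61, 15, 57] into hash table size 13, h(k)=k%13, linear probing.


Insert 31: h=5 -> slot 5
Insert 61: h=9 -> slot 9
Insert 15: h=2 -> slot 2
Insert 57: h=5, 1 probes -> slot 6

Table: [None, None, 15, None, None, 31, 57, None, None, 61, None, None, None]


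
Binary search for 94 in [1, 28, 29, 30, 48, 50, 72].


Step 1: lo=0, hi=6, mid=3, val=30
Step 2: lo=4, hi=6, mid=5, val=50
Step 3: lo=6, hi=6, mid=6, val=72

Not found


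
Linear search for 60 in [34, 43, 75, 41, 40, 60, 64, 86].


i=0: 34!=60
i=1: 43!=60
i=2: 75!=60
i=3: 41!=60
i=4: 40!=60
i=5: 60==60 found!

Found at 5, 6 comps


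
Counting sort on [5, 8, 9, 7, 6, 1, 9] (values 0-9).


Input: [5, 8, 9, 7, 6, 1, 9]
Counts: [0, 1, 0, 0, 0, 1, 1, 1, 1, 2]

Sorted: [1, 5, 6, 7, 8, 9, 9]


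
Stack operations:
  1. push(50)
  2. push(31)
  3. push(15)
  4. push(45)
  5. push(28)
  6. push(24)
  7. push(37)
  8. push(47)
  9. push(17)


push(50) -> [50]
push(31) -> [50, 31]
push(15) -> [50, 31, 15]
push(45) -> [50, 31, 15, 45]
push(28) -> [50, 31, 15, 45, 28]
push(24) -> [50, 31, 15, 45, 28, 24]
push(37) -> [50, 31, 15, 45, 28, 24, 37]
push(47) -> [50, 31, 15, 45, 28, 24, 37, 47]
push(17) -> [50, 31, 15, 45, 28, 24, 37, 47, 17]

Final stack: [50, 31, 15, 45, 28, 24, 37, 47, 17]


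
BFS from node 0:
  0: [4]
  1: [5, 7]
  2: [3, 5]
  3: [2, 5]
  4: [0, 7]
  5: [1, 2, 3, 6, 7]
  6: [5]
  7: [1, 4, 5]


Visit 0, enqueue [4]
Visit 4, enqueue [7]
Visit 7, enqueue [1, 5]
Visit 1, enqueue []
Visit 5, enqueue [2, 3, 6]
Visit 2, enqueue []
Visit 3, enqueue []
Visit 6, enqueue []

BFS order: [0, 4, 7, 1, 5, 2, 3, 6]


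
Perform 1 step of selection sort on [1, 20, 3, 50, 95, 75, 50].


Initial: [1, 20, 3, 50, 95, 75, 50]
Step 1: min=1 at 0
  Swap: [1, 20, 3, 50, 95, 75, 50]

After 1 step: [1, 20, 3, 50, 95, 75, 50]


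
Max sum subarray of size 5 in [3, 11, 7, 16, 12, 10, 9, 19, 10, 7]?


[0:5]: 49
[1:6]: 56
[2:7]: 54
[3:8]: 66
[4:9]: 60
[5:10]: 55

Max: 66 at [3:8]


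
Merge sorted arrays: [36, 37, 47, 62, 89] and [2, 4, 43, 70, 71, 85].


Take 2 from B
Take 4 from B
Take 36 from A
Take 37 from A
Take 43 from B
Take 47 from A
Take 62 from A
Take 70 from B
Take 71 from B
Take 85 from B

Merged: [2, 4, 36, 37, 43, 47, 62, 70, 71, 85, 89]


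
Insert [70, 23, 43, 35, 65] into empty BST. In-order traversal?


Insert 70: root
Insert 23: L from 70
Insert 43: L from 70 -> R from 23
Insert 35: L from 70 -> R from 23 -> L from 43
Insert 65: L from 70 -> R from 23 -> R from 43

In-order: [23, 35, 43, 65, 70]


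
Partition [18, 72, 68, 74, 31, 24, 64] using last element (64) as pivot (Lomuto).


Pivot: 64
  18 <= 64: advance i (no swap)
  31 <= 64: swap -> [18, 31, 68, 74, 72, 24, 64]
  24 <= 64: swap -> [18, 31, 24, 74, 72, 68, 64]
Place pivot at 3: [18, 31, 24, 64, 72, 68, 74]

Partitioned: [18, 31, 24, 64, 72, 68, 74]


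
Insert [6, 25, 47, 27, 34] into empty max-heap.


Insert 6: [6]
Insert 25: [25, 6]
Insert 47: [47, 6, 25]
Insert 27: [47, 27, 25, 6]
Insert 34: [47, 34, 25, 6, 27]

Final heap: [47, 34, 25, 6, 27]


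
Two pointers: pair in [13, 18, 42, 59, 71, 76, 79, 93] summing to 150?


lo=0(13)+hi=7(93)=106
lo=1(18)+hi=7(93)=111
lo=2(42)+hi=7(93)=135
lo=3(59)+hi=7(93)=152
lo=3(59)+hi=6(79)=138
lo=4(71)+hi=6(79)=150

Yes: 71+79=150


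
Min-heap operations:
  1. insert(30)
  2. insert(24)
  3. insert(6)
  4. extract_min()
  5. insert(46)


insert(30) -> [30]
insert(24) -> [24, 30]
insert(6) -> [6, 30, 24]
extract_min()->6, [24, 30]
insert(46) -> [24, 30, 46]

Final heap: [24, 30, 46]


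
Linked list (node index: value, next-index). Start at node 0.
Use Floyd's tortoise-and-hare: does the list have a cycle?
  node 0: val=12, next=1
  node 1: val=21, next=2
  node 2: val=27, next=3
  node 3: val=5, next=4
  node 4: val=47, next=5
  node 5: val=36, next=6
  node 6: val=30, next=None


Floyd's tortoise (slow, +1) and hare (fast, +2):
  init: slow=0, fast=0
  step 1: slow=1, fast=2
  step 2: slow=2, fast=4
  step 3: slow=3, fast=6
  step 4: fast -> None, no cycle

Cycle: no


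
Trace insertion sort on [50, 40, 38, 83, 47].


Initial: [50, 40, 38, 83, 47]
Insert 40: [40, 50, 38, 83, 47]
Insert 38: [38, 40, 50, 83, 47]
Insert 83: [38, 40, 50, 83, 47]
Insert 47: [38, 40, 47, 50, 83]

Sorted: [38, 40, 47, 50, 83]


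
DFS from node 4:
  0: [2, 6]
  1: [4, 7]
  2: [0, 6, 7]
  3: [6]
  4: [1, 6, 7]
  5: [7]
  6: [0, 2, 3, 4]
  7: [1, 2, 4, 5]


Visit 4, push [7, 6, 1]
Visit 1, push [7]
Visit 7, push [5, 2]
Visit 2, push [6, 0]
Visit 0, push [6]
Visit 6, push [3]
Visit 3, push []
Visit 5, push []

DFS order: [4, 1, 7, 2, 0, 6, 3, 5]


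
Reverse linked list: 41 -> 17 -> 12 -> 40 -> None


Step 1: curr=41, set curr.next=prev(None) | reversed so far: 41
Step 2: curr=17, set curr.next=prev(41) | reversed so far: 17 -> 41
Step 3: curr=12, set curr.next=prev(17) | reversed so far: 12 -> 17 -> 41
Step 4: curr=40, set curr.next=prev(12) | reversed so far: 40 -> 12 -> 17 -> 41

40 -> 12 -> 17 -> 41 -> None


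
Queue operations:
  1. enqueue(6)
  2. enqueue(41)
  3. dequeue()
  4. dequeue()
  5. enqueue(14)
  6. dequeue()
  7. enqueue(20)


enqueue(6) -> [6]
enqueue(41) -> [6, 41]
dequeue()->6, [41]
dequeue()->41, []
enqueue(14) -> [14]
dequeue()->14, []
enqueue(20) -> [20]

Final queue: [20]


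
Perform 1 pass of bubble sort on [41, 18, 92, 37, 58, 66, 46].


Initial: [41, 18, 92, 37, 58, 66, 46]
Pass 1: [18, 41, 37, 58, 66, 46, 92] (5 swaps)

After 1 pass: [18, 41, 37, 58, 66, 46, 92]


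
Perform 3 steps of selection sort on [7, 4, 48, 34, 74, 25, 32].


Initial: [7, 4, 48, 34, 74, 25, 32]
Step 1: min=4 at 1
  Swap: [4, 7, 48, 34, 74, 25, 32]
Step 2: min=7 at 1
  Swap: [4, 7, 48, 34, 74, 25, 32]
Step 3: min=25 at 5
  Swap: [4, 7, 25, 34, 74, 48, 32]

After 3 steps: [4, 7, 25, 34, 74, 48, 32]


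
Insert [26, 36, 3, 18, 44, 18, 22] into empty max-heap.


Insert 26: [26]
Insert 36: [36, 26]
Insert 3: [36, 26, 3]
Insert 18: [36, 26, 3, 18]
Insert 44: [44, 36, 3, 18, 26]
Insert 18: [44, 36, 18, 18, 26, 3]
Insert 22: [44, 36, 22, 18, 26, 3, 18]

Final heap: [44, 36, 22, 18, 26, 3, 18]


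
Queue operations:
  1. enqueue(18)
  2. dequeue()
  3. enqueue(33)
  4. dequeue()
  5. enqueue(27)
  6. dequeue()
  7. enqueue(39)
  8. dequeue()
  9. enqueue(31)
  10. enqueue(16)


enqueue(18) -> [18]
dequeue()->18, []
enqueue(33) -> [33]
dequeue()->33, []
enqueue(27) -> [27]
dequeue()->27, []
enqueue(39) -> [39]
dequeue()->39, []
enqueue(31) -> [31]
enqueue(16) -> [31, 16]

Final queue: [31, 16]


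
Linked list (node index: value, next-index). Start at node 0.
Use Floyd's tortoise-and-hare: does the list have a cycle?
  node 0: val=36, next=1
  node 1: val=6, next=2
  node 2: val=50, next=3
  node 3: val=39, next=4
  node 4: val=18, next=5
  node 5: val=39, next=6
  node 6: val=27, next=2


Floyd's tortoise (slow, +1) and hare (fast, +2):
  init: slow=0, fast=0
  step 1: slow=1, fast=2
  step 2: slow=2, fast=4
  step 3: slow=3, fast=6
  step 4: slow=4, fast=3
  step 5: slow=5, fast=5
  slow == fast at node 5: cycle detected

Cycle: yes


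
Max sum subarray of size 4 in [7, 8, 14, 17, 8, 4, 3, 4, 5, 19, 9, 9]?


[0:4]: 46
[1:5]: 47
[2:6]: 43
[3:7]: 32
[4:8]: 19
[5:9]: 16
[6:10]: 31
[7:11]: 37
[8:12]: 42

Max: 47 at [1:5]


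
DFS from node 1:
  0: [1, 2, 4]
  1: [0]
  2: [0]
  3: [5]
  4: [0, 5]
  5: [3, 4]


Visit 1, push [0]
Visit 0, push [4, 2]
Visit 2, push []
Visit 4, push [5]
Visit 5, push [3]
Visit 3, push []

DFS order: [1, 0, 2, 4, 5, 3]


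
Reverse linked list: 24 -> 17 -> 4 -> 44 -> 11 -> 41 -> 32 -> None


Step 1: curr=24, set curr.next=prev(None) | reversed so far: 24
Step 2: curr=17, set curr.next=prev(24) | reversed so far: 17 -> 24
Step 3: curr=4, set curr.next=prev(17) | reversed so far: 4 -> 17 -> 24
Step 4: curr=44, set curr.next=prev(4) | reversed so far: 44 -> 4 -> 17 -> 24
Step 5: curr=11, set curr.next=prev(44) | reversed so far: 11 -> 44 -> 4 -> 17 -> 24
Step 6: curr=41, set curr.next=prev(11) | reversed so far: 41 -> 11 -> 44 -> 4 -> 17 -> 24
Step 7: curr=32, set curr.next=prev(41) | reversed so far: 32 -> 41 -> 11 -> 44 -> 4 -> 17 -> 24

32 -> 41 -> 11 -> 44 -> 4 -> 17 -> 24 -> None


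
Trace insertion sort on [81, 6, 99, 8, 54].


Initial: [81, 6, 99, 8, 54]
Insert 6: [6, 81, 99, 8, 54]
Insert 99: [6, 81, 99, 8, 54]
Insert 8: [6, 8, 81, 99, 54]
Insert 54: [6, 8, 54, 81, 99]

Sorted: [6, 8, 54, 81, 99]


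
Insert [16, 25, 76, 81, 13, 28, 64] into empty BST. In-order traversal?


Insert 16: root
Insert 25: R from 16
Insert 76: R from 16 -> R from 25
Insert 81: R from 16 -> R from 25 -> R from 76
Insert 13: L from 16
Insert 28: R from 16 -> R from 25 -> L from 76
Insert 64: R from 16 -> R from 25 -> L from 76 -> R from 28

In-order: [13, 16, 25, 28, 64, 76, 81]


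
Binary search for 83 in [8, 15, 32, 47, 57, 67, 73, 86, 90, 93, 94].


Step 1: lo=0, hi=10, mid=5, val=67
Step 2: lo=6, hi=10, mid=8, val=90
Step 3: lo=6, hi=7, mid=6, val=73
Step 4: lo=7, hi=7, mid=7, val=86

Not found


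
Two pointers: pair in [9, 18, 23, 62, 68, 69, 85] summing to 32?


lo=0(9)+hi=6(85)=94
lo=0(9)+hi=5(69)=78
lo=0(9)+hi=4(68)=77
lo=0(9)+hi=3(62)=71
lo=0(9)+hi=2(23)=32

Yes: 9+23=32


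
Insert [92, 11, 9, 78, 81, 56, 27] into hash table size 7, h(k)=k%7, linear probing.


Insert 92: h=1 -> slot 1
Insert 11: h=4 -> slot 4
Insert 9: h=2 -> slot 2
Insert 78: h=1, 2 probes -> slot 3
Insert 81: h=4, 1 probes -> slot 5
Insert 56: h=0 -> slot 0
Insert 27: h=6 -> slot 6

Table: [56, 92, 9, 78, 11, 81, 27]


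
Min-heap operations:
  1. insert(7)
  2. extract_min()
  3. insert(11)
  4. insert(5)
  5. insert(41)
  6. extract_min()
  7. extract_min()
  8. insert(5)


insert(7) -> [7]
extract_min()->7, []
insert(11) -> [11]
insert(5) -> [5, 11]
insert(41) -> [5, 11, 41]
extract_min()->5, [11, 41]
extract_min()->11, [41]
insert(5) -> [5, 41]

Final heap: [5, 41]


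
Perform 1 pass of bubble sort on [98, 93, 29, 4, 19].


Initial: [98, 93, 29, 4, 19]
Pass 1: [93, 29, 4, 19, 98] (4 swaps)

After 1 pass: [93, 29, 4, 19, 98]


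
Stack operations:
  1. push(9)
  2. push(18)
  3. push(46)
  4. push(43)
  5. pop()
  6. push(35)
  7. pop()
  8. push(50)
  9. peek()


push(9) -> [9]
push(18) -> [9, 18]
push(46) -> [9, 18, 46]
push(43) -> [9, 18, 46, 43]
pop()->43, [9, 18, 46]
push(35) -> [9, 18, 46, 35]
pop()->35, [9, 18, 46]
push(50) -> [9, 18, 46, 50]
peek()->50

Final stack: [9, 18, 46, 50]


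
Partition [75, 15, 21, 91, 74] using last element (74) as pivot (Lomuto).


Pivot: 74
  15 <= 74: swap -> [15, 75, 21, 91, 74]
  21 <= 74: swap -> [15, 21, 75, 91, 74]
Place pivot at 2: [15, 21, 74, 91, 75]

Partitioned: [15, 21, 74, 91, 75]
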